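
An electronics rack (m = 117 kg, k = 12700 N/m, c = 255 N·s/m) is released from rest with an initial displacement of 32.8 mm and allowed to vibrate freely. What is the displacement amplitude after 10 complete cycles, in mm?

ζ = c/(2√(km)) = 255/(2√(12700 × 117)) = 255/2438 = 0.1046.
Logarithmic decrement δ = 2πζ/√(1 − ζ²) = 2π × 0.1046/√(1 − 0.0109) = 0.6608.
After n cycles, x_n/x₀ = e^(−nδ), so x_10 = 32.8 × e^(−10 × 0.6608) = 32.8 × 0.001349 = 0.04426 mm.

0.0443 mm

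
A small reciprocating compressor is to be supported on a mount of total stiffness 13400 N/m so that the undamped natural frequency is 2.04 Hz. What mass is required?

ω_n = 2πf_n = 2π × 2.04 = 12.82 rad/s.
m = k/ω_n² = 13400/12.82² = 13400/164.3 = 81.56 kg.

81.6 kg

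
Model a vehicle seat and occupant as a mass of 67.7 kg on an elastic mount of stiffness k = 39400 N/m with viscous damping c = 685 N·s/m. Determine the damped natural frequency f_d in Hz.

3.75 Hz

ω_n = √(k/m) = √(39400/67.7) = 24.12 rad/s.
Critical damping c_c = 2√(k·m) = 2√(39400 × 67.7) = 3266 N·s/m, so ζ = c/c_c = 685/3266 = 0.2097.
ω_d = ω_n√(1 − ζ²) = 24.12 × √(1 − 0.0440) = 23.59 rad/s.
f_d = ω_d/(2π) = 3.754 Hz.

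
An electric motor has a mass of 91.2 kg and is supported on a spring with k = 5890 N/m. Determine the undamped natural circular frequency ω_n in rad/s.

ω_n = √(k/m) = √(5890/91.2) = √64.58 = 8.036 rad/s.

8.04 rad/s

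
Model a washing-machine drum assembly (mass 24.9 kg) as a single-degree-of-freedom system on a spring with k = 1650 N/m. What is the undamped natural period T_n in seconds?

0.772 s

ω_n = √(k/m) = √(1650/24.9) = √66.27 = 8.140 rad/s.
T_n = 2π/ω_n = 6.283/8.140 = 0.7719 s.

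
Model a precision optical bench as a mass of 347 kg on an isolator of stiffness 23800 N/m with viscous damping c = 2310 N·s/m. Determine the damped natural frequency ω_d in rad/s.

ω_n = √(k/m) = √(23800/347) = 8.282 rad/s.
Critical damping c_c = 2√(k·m) = 2√(23800 × 347) = 5748 N·s/m, so ζ = c/c_c = 2310/5748 = 0.4019.
ω_d = ω_n√(1 − ζ²) = 8.282 × √(1 − 0.162) = 7.583 rad/s.

7.58 rad/s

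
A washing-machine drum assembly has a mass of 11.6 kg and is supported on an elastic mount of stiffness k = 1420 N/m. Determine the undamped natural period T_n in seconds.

0.568 s

ω_n = √(k/m) = √(1420/11.6) = √122.4 = 11.06 rad/s.
T_n = 2π/ω_n = 6.283/11.06 = 0.5679 s.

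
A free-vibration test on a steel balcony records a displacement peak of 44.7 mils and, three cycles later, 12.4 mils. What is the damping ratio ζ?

Logarithmic decrement δ = (1/n)·ln(x₀/x_n) = (1/3)·ln(44.7/12.4) = (1/3)·ln(3.605) = 0.4274.
ζ = δ/√(4π² + δ²) = 0.4274/√(39.48 + 0.183) = 0.4274/6.298 = 0.06787.

0.0679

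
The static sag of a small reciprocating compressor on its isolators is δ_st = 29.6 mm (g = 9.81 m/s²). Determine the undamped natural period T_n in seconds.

ω_n = √(g/δ_st) = √(9.81/0.0296) = √331.4 = 18.20 rad/s.
T_n = 2π/ω_n = 6.283/18.20 = 0.3451 s.

0.345 s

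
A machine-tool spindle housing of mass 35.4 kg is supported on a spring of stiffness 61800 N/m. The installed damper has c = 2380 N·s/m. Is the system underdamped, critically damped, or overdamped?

c_c = 2√(k·m) = 2958 N·s/m; ζ = c/c_c = 2380/2958 = 0.805.
Since ζ < 1 the system is underdamped.

underdamped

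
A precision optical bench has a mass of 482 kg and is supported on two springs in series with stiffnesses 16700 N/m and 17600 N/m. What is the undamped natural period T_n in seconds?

Series springs: 1/k_eq = 1/16700 + 1/17600 = 0.0001167, so k_eq = 8569 N/m.
ω_n = √(k_eq/m) = √(8569/482) = √17.78 = 4.216 rad/s.
T_n = 2π/ω_n = 6.283/4.216 = 1.490 s.

1.49 s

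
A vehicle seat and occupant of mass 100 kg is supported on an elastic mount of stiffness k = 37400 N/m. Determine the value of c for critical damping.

c_c = 2√(k·m) = 2√(37400 × 100) = 2 × 1934 = 3868 N·s/m.

3870 N·s/m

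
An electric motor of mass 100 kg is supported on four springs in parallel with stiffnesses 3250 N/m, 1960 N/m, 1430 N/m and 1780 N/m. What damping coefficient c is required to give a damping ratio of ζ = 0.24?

Parallel springs add: k_eq = 3250 + 1960 + 1430 + 1780 = 8420 N/m.
c_c = 2√(k_eq·m) = 2√(8420 × 100) = 1835 N·s/m.
c = ζ·c_c = 0.24 × 1835 = 440.5 N·s/m.

440 N·s/m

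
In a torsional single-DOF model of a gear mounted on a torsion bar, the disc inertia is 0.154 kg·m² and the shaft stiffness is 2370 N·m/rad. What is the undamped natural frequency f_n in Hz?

19.7 Hz

ω_n = √(k_t/J) = √(2370/0.154) = √15390 = 124.1 rad/s.
f_n = ω_n/(2π) = 124.1/6.283 = 19.74 Hz.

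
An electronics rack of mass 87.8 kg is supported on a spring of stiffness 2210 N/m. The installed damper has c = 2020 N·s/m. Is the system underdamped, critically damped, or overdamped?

c_c = 2√(k·m) = 881.0 N·s/m; ζ = c/c_c = 2020/881.0 = 2.29.
Since ζ > 1 the system is overdamped.

overdamped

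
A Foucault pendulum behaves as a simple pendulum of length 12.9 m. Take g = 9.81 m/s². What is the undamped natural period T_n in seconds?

For a simple pendulum ω_n = √(g/L) = √(9.81/12.9) = √0.7605 = 0.8720 rad/s.
T_n = 2π/ω_n = 6.283/0.8720 = 7.205 s.

7.21 s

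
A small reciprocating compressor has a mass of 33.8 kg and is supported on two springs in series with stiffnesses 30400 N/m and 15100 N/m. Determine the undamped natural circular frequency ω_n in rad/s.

Series springs: 1/k_eq = 1/30400 + 1/15100 = 9.912×10^-5, so k_eq = 10090 N/m.
ω_n = √(k_eq/m) = √(10090/33.8) = √298.5 = 17.28 rad/s.

17.3 rad/s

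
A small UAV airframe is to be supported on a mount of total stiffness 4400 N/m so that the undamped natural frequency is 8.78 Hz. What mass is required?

ω_n = 2πf_n = 2π × 8.78 = 55.17 rad/s.
m = k/ω_n² = 4400/55.17² = 4400/3043 = 1.446 kg.

1.45 kg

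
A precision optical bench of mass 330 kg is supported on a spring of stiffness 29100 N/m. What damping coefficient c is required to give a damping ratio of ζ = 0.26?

1610 N·s/m

c_c = 2√(k·m) = 2√(29100 × 330) = 6198 N·s/m.
c = ζ·c_c = 0.26 × 6198 = 1611 N·s/m.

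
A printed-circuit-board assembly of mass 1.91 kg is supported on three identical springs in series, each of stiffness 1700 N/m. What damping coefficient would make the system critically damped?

65.8 N·s/m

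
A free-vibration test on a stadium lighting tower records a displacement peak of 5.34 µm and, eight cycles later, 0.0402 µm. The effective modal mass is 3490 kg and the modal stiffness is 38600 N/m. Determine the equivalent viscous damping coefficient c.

Logarithmic decrement δ = (1/n)·ln(x₀/x_n) = (1/8)·ln(5.34/0.0402) = (1/8)·ln(132.8) = 0.6111.
ζ = δ/√(4π² + δ²) = 0.6111/√(39.48 + 0.373) = 0.6111/6.313 = 0.09681.
c = ζ · 2√(km) = 0.09681 × 2√(38600 × 3490) = 0.09681 × 23210 = 2247 N·s/m.

2250 N·s/m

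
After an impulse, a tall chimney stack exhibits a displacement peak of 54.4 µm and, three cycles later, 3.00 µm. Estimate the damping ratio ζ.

0.152

Logarithmic decrement δ = (1/n)·ln(x₀/x_n) = (1/3)·ln(54.4/3.00) = (1/3)·ln(18.13) = 0.9659.
ζ = δ/√(4π² + δ²) = 0.9659/√(39.48 + 0.933) = 0.9659/6.357 = 0.1519.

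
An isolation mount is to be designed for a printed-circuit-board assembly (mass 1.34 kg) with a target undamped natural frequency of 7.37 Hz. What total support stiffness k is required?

ω_n = 2πf_n = 2π × 7.37 = 46.31 rad/s.
k = m·ω_n² = 1.34 × 46.31² = 1.34 × 2144 = 2873 N/m.

2870 N/m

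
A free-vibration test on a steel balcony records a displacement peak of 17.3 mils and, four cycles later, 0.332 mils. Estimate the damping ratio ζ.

0.155

Logarithmic decrement δ = (1/n)·ln(x₀/x_n) = (1/4)·ln(17.3/0.332) = (1/4)·ln(52.11) = 0.9883.
ζ = δ/√(4π² + δ²) = 0.9883/√(39.48 + 0.977) = 0.9883/6.360 = 0.1554.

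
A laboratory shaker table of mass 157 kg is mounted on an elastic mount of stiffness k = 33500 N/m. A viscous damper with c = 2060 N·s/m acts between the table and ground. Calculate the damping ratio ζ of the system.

ω_n = √(k/m) = √(33500/157) = 14.61 rad/s.
Critical damping c_c = 2√(k·m) = 2√(33500 × 157) = 4587 N·s/m, so ζ = c/c_c = 2060/4587 = 0.4491.

0.449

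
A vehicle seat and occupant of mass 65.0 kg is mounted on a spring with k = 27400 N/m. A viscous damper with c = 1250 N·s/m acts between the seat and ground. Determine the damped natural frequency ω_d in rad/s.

ω_n = √(k/m) = √(27400/65.0) = 20.53 rad/s.
Critical damping c_c = 2√(k·m) = 2√(27400 × 65.0) = 2669 N·s/m, so ζ = c/c_c = 1250/2669 = 0.4683.
ω_d = ω_n√(1 − ζ²) = 20.53 × √(1 − 0.219) = 18.14 rad/s.

18.1 rad/s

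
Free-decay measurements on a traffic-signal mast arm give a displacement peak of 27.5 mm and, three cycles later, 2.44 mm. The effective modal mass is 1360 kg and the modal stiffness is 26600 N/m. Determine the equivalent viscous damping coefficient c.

1530 N·s/m

Logarithmic decrement δ = (1/n)·ln(x₀/x_n) = (1/3)·ln(27.5/2.44) = (1/3)·ln(11.27) = 0.8074.
ζ = δ/√(4π² + δ²) = 0.8074/√(39.48 + 0.652) = 0.8074/6.335 = 0.1275.
c = ζ · 2√(km) = 0.1275 × 2√(26600 × 1360) = 0.1275 × 12030 = 1533 N·s/m.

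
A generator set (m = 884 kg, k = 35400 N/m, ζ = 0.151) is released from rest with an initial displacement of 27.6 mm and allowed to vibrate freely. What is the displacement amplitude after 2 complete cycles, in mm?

4.05 mm

Logarithmic decrement δ = 2πζ/√(1 − ζ²) = 2π × 0.1510/√(1 − 0.0228) = 0.9598.
After n cycles, x_n/x₀ = e^(−nδ), so x_2 = 27.6 × e^(−2 × 0.9598) = 27.6 × 0.1467 = 4.048 mm.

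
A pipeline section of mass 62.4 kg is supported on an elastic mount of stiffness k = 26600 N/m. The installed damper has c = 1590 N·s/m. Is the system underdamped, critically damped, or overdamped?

underdamped

c_c = 2√(k·m) = 2577 N·s/m; ζ = c/c_c = 1590/2577 = 0.617.
Since ζ < 1 the system is underdamped.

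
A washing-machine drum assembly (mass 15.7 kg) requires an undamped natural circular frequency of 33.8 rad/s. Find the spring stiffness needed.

k = m·ω_n² = 15.7 × 33.80² = 15.7 × 1142 = 17940 N/m.

17900 N/m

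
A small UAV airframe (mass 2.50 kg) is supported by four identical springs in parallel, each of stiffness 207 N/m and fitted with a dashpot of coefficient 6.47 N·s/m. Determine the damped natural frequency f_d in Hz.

2.89 Hz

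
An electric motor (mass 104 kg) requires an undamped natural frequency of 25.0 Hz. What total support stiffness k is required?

ω_n = 2πf_n = 2π × 25.0 = 157.1 rad/s.
k = m·ω_n² = 104 × 157.1² = 104 × 24670 = 2566000 N/m.

2570000 N/m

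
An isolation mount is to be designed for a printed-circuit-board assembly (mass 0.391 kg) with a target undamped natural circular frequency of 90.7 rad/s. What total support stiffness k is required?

k = m·ω_n² = 0.391 × 90.70² = 0.391 × 8226 = 3217 N/m.

3220 N/m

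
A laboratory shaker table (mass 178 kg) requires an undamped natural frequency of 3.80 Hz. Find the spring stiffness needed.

101000 N/m

ω_n = 2πf_n = 2π × 3.80 = 23.88 rad/s.
k = m·ω_n² = 178 × 23.88² = 178 × 570.1 = 101500 N/m.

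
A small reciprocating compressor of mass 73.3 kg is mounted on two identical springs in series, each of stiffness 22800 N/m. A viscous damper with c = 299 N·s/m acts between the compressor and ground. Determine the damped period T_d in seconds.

0.511 s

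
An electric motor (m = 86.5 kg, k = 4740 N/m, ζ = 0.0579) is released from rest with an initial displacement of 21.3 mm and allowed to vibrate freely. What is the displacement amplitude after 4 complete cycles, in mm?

4.96 mm

Logarithmic decrement δ = 2πζ/√(1 − ζ²) = 2π × 0.05790/√(1 − 0.00335) = 0.3644.
After n cycles, x_n/x₀ = e^(−nδ), so x_4 = 21.3 × e^(−4 × 0.3644) = 21.3 × 0.2328 = 4.958 mm.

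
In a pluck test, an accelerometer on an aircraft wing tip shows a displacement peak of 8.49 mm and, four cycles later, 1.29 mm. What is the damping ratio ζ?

0.0748

Logarithmic decrement δ = (1/n)·ln(x₀/x_n) = (1/4)·ln(8.49/1.29) = (1/4)·ln(6.581) = 0.4711.
ζ = δ/√(4π² + δ²) = 0.4711/√(39.48 + 0.222) = 0.4711/6.301 = 0.07476.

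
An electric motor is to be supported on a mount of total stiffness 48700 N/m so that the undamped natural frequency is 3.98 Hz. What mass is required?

77.9 kg

ω_n = 2πf_n = 2π × 3.98 = 25.01 rad/s.
m = k/ω_n² = 48700/25.01² = 48700/625.4 = 77.88 kg.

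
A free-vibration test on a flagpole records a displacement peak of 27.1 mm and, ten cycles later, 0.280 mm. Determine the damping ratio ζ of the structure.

Logarithmic decrement δ = (1/n)·ln(x₀/x_n) = (1/10)·ln(27.1/0.280) = (1/10)·ln(96.79) = 0.4572.
ζ = δ/√(4π² + δ²) = 0.4572/√(39.48 + 0.209) = 0.4572/6.300 = 0.07258.

0.0726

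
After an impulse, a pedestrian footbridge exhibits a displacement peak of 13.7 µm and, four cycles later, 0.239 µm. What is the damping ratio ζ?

0.159

Logarithmic decrement δ = (1/n)·ln(x₀/x_n) = (1/4)·ln(13.7/0.239) = (1/4)·ln(57.32) = 1.012.
ζ = δ/√(4π² + δ²) = 1.012/√(39.48 + 1.02) = 1.012/6.364 = 0.1590.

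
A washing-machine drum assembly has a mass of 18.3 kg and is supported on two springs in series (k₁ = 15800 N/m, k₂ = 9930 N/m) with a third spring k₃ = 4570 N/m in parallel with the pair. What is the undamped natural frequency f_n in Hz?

Series pair: k_s = k₁k₂/(k₁+k₂) = (15800)(9930)/(15800 + 9930) = 6098 N/m. In parallel with k₃: k_eq = 6098 + 4570 = 10670 N/m.
ω_n = √(k_eq/m) = √(10670/18.3) = √582.9 = 24.14 rad/s.
f_n = ω_n/(2π) = 24.14/6.283 = 3.843 Hz.

3.84 Hz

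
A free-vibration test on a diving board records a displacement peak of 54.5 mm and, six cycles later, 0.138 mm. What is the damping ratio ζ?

Logarithmic decrement δ = (1/n)·ln(x₀/x_n) = (1/6)·ln(54.5/0.138) = (1/6)·ln(394.9) = 0.9965.
ζ = δ/√(4π² + δ²) = 0.9965/√(39.48 + 0.993) = 0.9965/6.362 = 0.1566.

0.157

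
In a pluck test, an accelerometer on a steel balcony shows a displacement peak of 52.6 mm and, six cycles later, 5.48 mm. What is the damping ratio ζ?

Logarithmic decrement δ = (1/n)·ln(x₀/x_n) = (1/6)·ln(52.6/5.48) = (1/6)·ln(9.599) = 0.3769.
ζ = δ/√(4π² + δ²) = 0.3769/√(39.48 + 0.142) = 0.3769/6.294 = 0.05988.

0.0599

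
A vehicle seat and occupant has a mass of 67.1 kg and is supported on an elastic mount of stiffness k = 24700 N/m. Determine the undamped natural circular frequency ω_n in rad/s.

ω_n = √(k/m) = √(24700/67.1) = √368.1 = 19.19 rad/s.

19.2 rad/s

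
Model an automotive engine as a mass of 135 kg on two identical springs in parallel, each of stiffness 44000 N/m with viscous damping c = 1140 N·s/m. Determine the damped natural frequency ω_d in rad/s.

Parallel springs add: k_eq = 2 × 44000 = 88000 N/m.
ω_n = √(k_eq/m) = √(88000/135) = 25.53 rad/s.
Critical damping c_c = 2√(k_eq·m) = 2√(88000 × 135) = 6893 N·s/m, so ζ = c/c_c = 1140/6893 = 0.1654.
ω_d = ω_n√(1 − ζ²) = 25.53 × √(1 − 0.0273) = 25.18 rad/s.

25.2 rad/s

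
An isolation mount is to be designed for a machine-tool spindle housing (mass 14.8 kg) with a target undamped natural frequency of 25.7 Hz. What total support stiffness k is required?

386000 N/m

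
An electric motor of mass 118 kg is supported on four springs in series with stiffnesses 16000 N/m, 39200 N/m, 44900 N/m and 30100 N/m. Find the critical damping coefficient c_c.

1810 N·s/m

Series springs: 1/k_eq = 1/16000 + 1/39200 + 1/44900 + 1/30100 = 0.0001435, so k_eq = 6968 N/m.
c_c = 2√(k_eq·m) = 2√(6968 × 118) = 2 × 906.8 = 1814 N·s/m.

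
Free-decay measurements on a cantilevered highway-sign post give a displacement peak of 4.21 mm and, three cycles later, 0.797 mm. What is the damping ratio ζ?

0.0880

Logarithmic decrement δ = (1/n)·ln(x₀/x_n) = (1/3)·ln(4.21/0.797) = (1/3)·ln(5.282) = 0.5548.
ζ = δ/√(4π² + δ²) = 0.5548/√(39.48 + 0.308) = 0.5548/6.308 = 0.08796.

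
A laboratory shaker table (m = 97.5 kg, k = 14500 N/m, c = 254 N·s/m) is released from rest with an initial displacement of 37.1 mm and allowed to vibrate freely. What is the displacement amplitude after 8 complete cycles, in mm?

0.168 mm

ζ = c/(2√(km)) = 254/(2√(14500 × 97.5)) = 254/2378 = 0.1068.
Logarithmic decrement δ = 2πζ/√(1 − ζ²) = 2π × 0.1068/√(1 − 0.0114) = 0.6750.
After n cycles, x_n/x₀ = e^(−nδ), so x_8 = 37.1 × e^(−8 × 0.6750) = 37.1 × 0.004517 = 0.1676 mm.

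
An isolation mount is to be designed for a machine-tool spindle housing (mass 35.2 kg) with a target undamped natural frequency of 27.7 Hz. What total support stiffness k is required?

ω_n = 2πf_n = 2π × 27.7 = 174.0 rad/s.
k = m·ω_n² = 35.2 × 174.0² = 35.2 × 30290 = 1066000 N/m.

1070000 N/m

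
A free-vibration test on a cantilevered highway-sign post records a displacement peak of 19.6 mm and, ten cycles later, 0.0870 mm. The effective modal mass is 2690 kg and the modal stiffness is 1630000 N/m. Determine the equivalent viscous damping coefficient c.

11400 N·s/m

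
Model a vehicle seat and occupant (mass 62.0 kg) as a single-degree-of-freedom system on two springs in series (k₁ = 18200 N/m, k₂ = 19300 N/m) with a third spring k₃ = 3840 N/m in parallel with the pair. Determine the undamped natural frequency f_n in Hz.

Series pair: k_s = k₁k₂/(k₁+k₂) = (18200)(19300)/(18200 + 19300) = 9367 N/m. In parallel with k₃: k_eq = 9367 + 3840 = 13210 N/m.
ω_n = √(k_eq/m) = √(13210/62.0) = √213.0 = 14.60 rad/s.
f_n = ω_n/(2π) = 14.60/6.283 = 2.323 Hz.

2.32 Hz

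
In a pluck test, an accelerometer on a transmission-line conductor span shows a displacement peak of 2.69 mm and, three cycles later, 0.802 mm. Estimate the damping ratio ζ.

0.0641

Logarithmic decrement δ = (1/n)·ln(x₀/x_n) = (1/3)·ln(2.69/0.802) = (1/3)·ln(3.354) = 0.4034.
ζ = δ/√(4π² + δ²) = 0.4034/√(39.48 + 0.163) = 0.4034/6.296 = 0.06407.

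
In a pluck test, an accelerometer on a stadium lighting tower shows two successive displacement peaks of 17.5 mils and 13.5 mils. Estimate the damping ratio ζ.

Logarithmic decrement δ = (1/n)·ln(x₀/x_n) = (1/1)·ln(17.5/13.5) = (1/1)·ln(1.296) = 0.2595.
ζ = δ/√(4π² + δ²) = 0.2595/√(39.48 + 0.0673) = 0.2595/6.289 = 0.04127.

0.0413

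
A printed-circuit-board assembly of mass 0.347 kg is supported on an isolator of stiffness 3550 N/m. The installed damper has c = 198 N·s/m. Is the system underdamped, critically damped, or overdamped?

c_c = 2√(k·m) = 70.20 N·s/m; ζ = c/c_c = 198/70.20 = 2.82.
Since ζ > 1 the system is overdamped.

overdamped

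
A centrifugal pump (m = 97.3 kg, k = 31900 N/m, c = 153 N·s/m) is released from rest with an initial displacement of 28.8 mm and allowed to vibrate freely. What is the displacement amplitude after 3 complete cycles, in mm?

12.7 mm

ζ = c/(2√(km)) = 153/(2√(31900 × 97.3)) = 153/3524 = 0.04342.
Logarithmic decrement δ = 2πζ/√(1 − ζ²) = 2π × 0.04342/√(1 − 0.00189) = 0.2731.
After n cycles, x_n/x₀ = e^(−nδ), so x_3 = 28.8 × e^(−3 × 0.2731) = 28.8 × 0.4408 = 12.69 mm.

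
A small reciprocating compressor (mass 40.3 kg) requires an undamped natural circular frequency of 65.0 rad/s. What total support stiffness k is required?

170000 N/m

k = m·ω_n² = 40.3 × 65.00² = 40.3 × 4225 = 170300 N/m.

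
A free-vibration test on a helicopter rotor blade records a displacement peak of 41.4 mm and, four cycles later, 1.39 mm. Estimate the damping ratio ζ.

Logarithmic decrement δ = (1/n)·ln(x₀/x_n) = (1/4)·ln(41.4/1.39) = (1/4)·ln(29.78) = 0.8485.
ζ = δ/√(4π² + δ²) = 0.8485/√(39.48 + 0.720) = 0.8485/6.340 = 0.1338.

0.134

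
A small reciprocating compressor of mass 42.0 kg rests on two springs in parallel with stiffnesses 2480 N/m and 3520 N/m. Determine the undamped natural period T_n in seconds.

0.526 s

Parallel springs add: k_eq = 2480 + 3520 = 6000 N/m.
ω_n = √(k_eq/m) = √(6000/42.0) = √142.9 = 11.95 rad/s.
T_n = 2π/ω_n = 6.283/11.95 = 0.5257 s.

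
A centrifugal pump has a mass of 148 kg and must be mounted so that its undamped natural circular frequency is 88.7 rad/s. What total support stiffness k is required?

1160000 N/m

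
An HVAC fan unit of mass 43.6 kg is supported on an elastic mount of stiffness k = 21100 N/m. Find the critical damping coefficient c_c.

1920 N·s/m

c_c = 2√(k·m) = 2√(21100 × 43.6) = 2 × 959.1 = 1918 N·s/m.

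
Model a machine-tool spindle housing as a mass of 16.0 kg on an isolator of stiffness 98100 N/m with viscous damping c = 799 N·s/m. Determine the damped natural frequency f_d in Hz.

ω_n = √(k/m) = √(98100/16.0) = 78.30 rad/s.
Critical damping c_c = 2√(k·m) = 2√(98100 × 16.0) = 2506 N·s/m, so ζ = c/c_c = 799/2506 = 0.3189.
ω_d = ω_n√(1 − ζ²) = 78.30 × √(1 − 0.102) = 74.21 rad/s.
f_d = ω_d/(2π) = 11.81 Hz.

11.8 Hz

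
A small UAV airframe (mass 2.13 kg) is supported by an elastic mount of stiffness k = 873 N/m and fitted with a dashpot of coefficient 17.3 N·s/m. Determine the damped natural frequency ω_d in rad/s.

ω_n = √(k/m) = √(873.0/2.13) = 20.24 rad/s.
Critical damping c_c = 2√(k·m) = 2√(873.0 × 2.13) = 86.24 N·s/m, so ζ = c/c_c = 17.3/86.24 = 0.2006.
ω_d = ω_n√(1 − ζ²) = 20.24 × √(1 − 0.0402) = 19.83 rad/s.

19.8 rad/s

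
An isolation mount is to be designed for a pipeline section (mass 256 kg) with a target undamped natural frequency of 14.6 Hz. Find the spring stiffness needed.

2150000 N/m

ω_n = 2πf_n = 2π × 14.6 = 91.73 rad/s.
k = m·ω_n² = 256 × 91.73² = 256 × 8415 = 2154000 N/m.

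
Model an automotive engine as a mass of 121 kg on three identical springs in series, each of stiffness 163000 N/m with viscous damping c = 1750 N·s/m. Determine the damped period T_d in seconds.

0.315 s

Series springs: 1/k_eq = 3/163000, so k_eq = 163000/3 = 54330 N/m.
ω_n = √(k_eq/m) = √(54330/121) = 21.19 rad/s.
Critical damping c_c = 2√(k_eq·m) = 2√(54330 × 121) = 5128 N·s/m, so ζ = c/c_c = 1750/5128 = 0.3413.
ω_d = ω_n√(1 − ζ²) = 21.19 × √(1 − 0.116) = 19.92 rad/s.
T_d = 2π/ω_d = 0.3154 s.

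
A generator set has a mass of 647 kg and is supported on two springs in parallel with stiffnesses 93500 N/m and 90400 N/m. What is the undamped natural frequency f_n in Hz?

2.68 Hz

Parallel springs add: k_eq = 93500 + 90400 = 183900 N/m.
ω_n = √(k_eq/m) = √(183900/647) = √284.2 = 16.86 rad/s.
f_n = ω_n/(2π) = 16.86/6.283 = 2.683 Hz.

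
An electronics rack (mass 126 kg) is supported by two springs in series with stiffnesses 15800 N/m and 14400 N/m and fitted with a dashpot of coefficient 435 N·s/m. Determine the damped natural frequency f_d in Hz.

1.20 Hz

Series springs: 1/k_eq = 1/15800 + 1/14400 = 0.0001327, so k_eq = 7534 N/m.
ω_n = √(k_eq/m) = √(7534/126) = 7.733 rad/s.
Critical damping c_c = 2√(k_eq·m) = 2√(7534 × 126) = 1949 N·s/m, so ζ = c/c_c = 435/1949 = 0.2232.
ω_d = ω_n√(1 − ζ²) = 7.733 × √(1 − 0.0498) = 7.537 rad/s.
f_d = ω_d/(2π) = 1.200 Hz.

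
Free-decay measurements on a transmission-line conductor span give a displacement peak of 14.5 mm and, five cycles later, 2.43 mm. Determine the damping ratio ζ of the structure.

0.0568

Logarithmic decrement δ = (1/n)·ln(x₀/x_n) = (1/5)·ln(14.5/2.43) = (1/5)·ln(5.967) = 0.3573.
ζ = δ/√(4π² + δ²) = 0.3573/√(39.48 + 0.128) = 0.3573/6.293 = 0.05677.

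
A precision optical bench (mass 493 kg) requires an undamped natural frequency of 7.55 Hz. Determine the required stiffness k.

ω_n = 2πf_n = 2π × 7.55 = 47.44 rad/s.
k = m·ω_n² = 493 × 47.44² = 493 × 2250 = 1109000 N/m.

1110000 N/m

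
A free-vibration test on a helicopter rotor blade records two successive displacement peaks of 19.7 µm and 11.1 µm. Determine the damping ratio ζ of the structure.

Logarithmic decrement δ = (1/n)·ln(x₀/x_n) = (1/1)·ln(19.7/11.1) = (1/1)·ln(1.775) = 0.5737.
ζ = δ/√(4π² + δ²) = 0.5737/√(39.48 + 0.329) = 0.5737/6.309 = 0.09092.

0.0909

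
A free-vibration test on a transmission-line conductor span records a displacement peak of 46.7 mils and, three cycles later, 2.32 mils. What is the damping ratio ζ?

0.157

Logarithmic decrement δ = (1/n)·ln(x₀/x_n) = (1/3)·ln(46.7/2.32) = (1/3)·ln(20.13) = 1.001.
ζ = δ/√(4π² + δ²) = 1.001/√(39.48 + 1.00) = 1.001/6.362 = 0.1573.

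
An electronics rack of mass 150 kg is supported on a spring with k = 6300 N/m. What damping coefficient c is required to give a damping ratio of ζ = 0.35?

680 N·s/m

c_c = 2√(k·m) = 2√(6300 × 150) = 1944 N·s/m.
c = ζ·c_c = 0.35 × 1944 = 680.5 N·s/m.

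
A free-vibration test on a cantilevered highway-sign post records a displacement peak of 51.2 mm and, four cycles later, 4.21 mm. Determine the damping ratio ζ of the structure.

Logarithmic decrement δ = (1/n)·ln(x₀/x_n) = (1/4)·ln(51.2/4.21) = (1/4)·ln(12.16) = 0.6246.
ζ = δ/√(4π² + δ²) = 0.6246/√(39.48 + 0.390) = 0.6246/6.314 = 0.09892.

0.0989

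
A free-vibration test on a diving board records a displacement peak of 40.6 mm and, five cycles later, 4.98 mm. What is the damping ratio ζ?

0.0666

Logarithmic decrement δ = (1/n)·ln(x₀/x_n) = (1/5)·ln(40.6/4.98) = (1/5)·ln(8.153) = 0.4197.
ζ = δ/√(4π² + δ²) = 0.4197/√(39.48 + 0.176) = 0.4197/6.297 = 0.06664.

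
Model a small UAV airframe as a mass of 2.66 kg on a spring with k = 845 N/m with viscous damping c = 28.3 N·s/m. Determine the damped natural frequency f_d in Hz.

2.71 Hz

ω_n = √(k/m) = √(845.0/2.66) = 17.82 rad/s.
Critical damping c_c = 2√(k·m) = 2√(845.0 × 2.66) = 94.82 N·s/m, so ζ = c/c_c = 28.3/94.82 = 0.2985.
ω_d = ω_n√(1 − ζ²) = 17.82 × √(1 − 0.0891) = 17.01 rad/s.
f_d = ω_d/(2π) = 2.707 Hz.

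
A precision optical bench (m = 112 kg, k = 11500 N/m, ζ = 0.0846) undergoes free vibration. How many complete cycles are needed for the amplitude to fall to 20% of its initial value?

Logarithmic decrement δ = 2πζ/√(1 − ζ²) = 2π × 0.08460/√(1 − 0.00716) = 0.5335.
x_n/x₀ = e^(−nδ) ≤ 0.2; take ln: n ≥ ln(1/0.2)/δ = 1.609/0.5335 = 3.017.
So 4 complete cycles are required.

4 cycles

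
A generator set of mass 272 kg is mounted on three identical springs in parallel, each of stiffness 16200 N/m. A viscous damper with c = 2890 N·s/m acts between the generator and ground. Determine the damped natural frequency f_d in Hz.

1.95 Hz

Parallel springs add: k_eq = 3 × 16200 = 48600 N/m.
ω_n = √(k_eq/m) = √(48600/272) = 13.37 rad/s.
Critical damping c_c = 2√(k_eq·m) = 2√(48600 × 272) = 7272 N·s/m, so ζ = c/c_c = 2890/7272 = 0.3974.
ω_d = ω_n√(1 − ζ²) = 13.37 × √(1 − 0.158) = 12.27 rad/s.
f_d = ω_d/(2π) = 1.952 Hz.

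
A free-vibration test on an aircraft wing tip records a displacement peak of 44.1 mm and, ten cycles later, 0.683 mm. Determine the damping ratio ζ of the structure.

Logarithmic decrement δ = (1/n)·ln(x₀/x_n) = (1/10)·ln(44.1/0.683) = (1/10)·ln(64.57) = 0.4168.
ζ = δ/√(4π² + δ²) = 0.4168/√(39.48 + 0.174) = 0.4168/6.297 = 0.06619.

0.0662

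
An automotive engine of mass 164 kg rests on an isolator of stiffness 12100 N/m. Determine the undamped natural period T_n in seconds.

0.731 s

ω_n = √(k/m) = √(12100/164) = √73.78 = 8.590 rad/s.
T_n = 2π/ω_n = 6.283/8.590 = 0.7315 s.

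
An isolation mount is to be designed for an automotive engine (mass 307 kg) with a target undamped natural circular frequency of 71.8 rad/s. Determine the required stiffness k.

k = m·ω_n² = 307 × 71.80² = 307 × 5155 = 1583000 N/m.

1580000 N/m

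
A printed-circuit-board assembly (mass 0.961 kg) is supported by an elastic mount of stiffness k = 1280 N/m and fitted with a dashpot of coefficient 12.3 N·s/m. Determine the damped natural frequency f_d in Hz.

ω_n = √(k/m) = √(1280/0.961) = 36.50 rad/s.
Critical damping c_c = 2√(k·m) = 2√(1280 × 0.961) = 70.14 N·s/m, so ζ = c/c_c = 12.3/70.14 = 0.1754.
ω_d = ω_n√(1 − ζ²) = 36.50 × √(1 − 0.0307) = 35.93 rad/s.
f_d = ω_d/(2π) = 5.718 Hz.

5.72 Hz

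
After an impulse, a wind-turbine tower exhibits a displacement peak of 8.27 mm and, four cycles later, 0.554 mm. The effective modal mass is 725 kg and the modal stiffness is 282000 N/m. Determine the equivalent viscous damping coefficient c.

Logarithmic decrement δ = (1/n)·ln(x₀/x_n) = (1/4)·ln(8.27/0.554) = (1/4)·ln(14.93) = 0.6758.
ζ = δ/√(4π² + δ²) = 0.6758/√(39.48 + 0.457) = 0.6758/6.319 = 0.1069.
c = ζ · 2√(km) = 0.1069 × 2√(282000 × 725) = 0.1069 × 28600 = 3058 N·s/m.

3060 N·s/m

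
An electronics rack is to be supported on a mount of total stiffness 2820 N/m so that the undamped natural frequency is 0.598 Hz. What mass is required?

ω_n = 2πf_n = 2π × 0.598 = 3.757 rad/s.
m = k/ω_n² = 2820/3.757² = 2820/14.12 = 199.8 kg.

200 kg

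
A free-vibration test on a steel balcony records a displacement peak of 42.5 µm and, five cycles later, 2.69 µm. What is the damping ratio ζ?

Logarithmic decrement δ = (1/n)·ln(x₀/x_n) = (1/5)·ln(42.5/2.69) = (1/5)·ln(15.80) = 0.5520.
ζ = δ/√(4π² + δ²) = 0.5520/√(39.48 + 0.305) = 0.5520/6.307 = 0.08752.

0.0875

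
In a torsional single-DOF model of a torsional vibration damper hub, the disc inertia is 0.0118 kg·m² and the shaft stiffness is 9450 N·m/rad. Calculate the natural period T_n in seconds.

0.00702 s

ω_n = √(k_t/J) = √(9450/0.0118) = √800800 = 894.9 rad/s.
T_n = 2π/ω_n = 6.283/894.9 = 0.007021 s.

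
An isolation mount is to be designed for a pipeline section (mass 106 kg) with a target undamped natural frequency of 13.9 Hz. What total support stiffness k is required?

ω_n = 2πf_n = 2π × 13.9 = 87.34 rad/s.
k = m·ω_n² = 106 × 87.34² = 106 × 7628 = 808500 N/m.

809000 N/m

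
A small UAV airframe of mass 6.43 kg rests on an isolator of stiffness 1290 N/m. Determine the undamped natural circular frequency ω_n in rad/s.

14.2 rad/s

ω_n = √(k/m) = √(1290/6.43) = √200.6 = 14.16 rad/s.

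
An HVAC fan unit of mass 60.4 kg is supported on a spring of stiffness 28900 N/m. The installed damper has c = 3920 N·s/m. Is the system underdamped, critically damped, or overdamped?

overdamped

c_c = 2√(k·m) = 2642 N·s/m; ζ = c/c_c = 3920/2642 = 1.48.
Since ζ > 1 the system is overdamped.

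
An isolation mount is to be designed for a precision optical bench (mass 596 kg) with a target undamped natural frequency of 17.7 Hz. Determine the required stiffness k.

7370000 N/m

ω_n = 2πf_n = 2π × 17.7 = 111.2 rad/s.
k = m·ω_n² = 596 × 111.2² = 596 × 12370 = 7371000 N/m.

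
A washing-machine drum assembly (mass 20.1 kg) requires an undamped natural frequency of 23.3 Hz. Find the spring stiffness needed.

431000 N/m

ω_n = 2πf_n = 2π × 23.3 = 146.4 rad/s.
k = m·ω_n² = 20.1 × 146.4² = 20.1 × 21430 = 430800 N/m.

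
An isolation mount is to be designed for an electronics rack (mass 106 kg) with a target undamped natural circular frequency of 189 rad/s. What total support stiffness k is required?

k = m·ω_n² = 106 × 189.0² = 106 × 35720 = 3786000 N/m.

3790000 N/m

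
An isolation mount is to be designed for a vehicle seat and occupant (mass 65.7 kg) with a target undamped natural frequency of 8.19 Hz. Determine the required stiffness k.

ω_n = 2πf_n = 2π × 8.19 = 51.46 rad/s.
k = m·ω_n² = 65.7 × 51.46² = 65.7 × 2648 = 174000 N/m.

174000 N/m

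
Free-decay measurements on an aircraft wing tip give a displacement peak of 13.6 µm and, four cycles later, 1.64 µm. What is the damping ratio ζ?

Logarithmic decrement δ = (1/n)·ln(x₀/x_n) = (1/4)·ln(13.6/1.64) = (1/4)·ln(8.293) = 0.5288.
ζ = δ/√(4π² + δ²) = 0.5288/√(39.48 + 0.280) = 0.5288/6.305 = 0.08387.

0.0839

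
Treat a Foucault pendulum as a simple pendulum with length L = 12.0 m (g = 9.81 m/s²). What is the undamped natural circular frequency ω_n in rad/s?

0.904 rad/s

For a simple pendulum ω_n = √(g/L) = √(9.81/12.0) = √0.8175 = 0.9042 rad/s.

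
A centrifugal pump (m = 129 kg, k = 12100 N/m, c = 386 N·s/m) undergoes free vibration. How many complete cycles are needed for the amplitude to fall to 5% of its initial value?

ζ = c/(2√(km)) = 386/(2√(12100 × 129)) = 386/2499 = 0.1545.
Logarithmic decrement δ = 2πζ/√(1 − ζ²) = 2π × 0.1545/√(1 − 0.0239) = 0.9824.
x_n/x₀ = e^(−nδ) ≤ 0.05; take ln: n ≥ ln(1/0.05)/δ = 2.996/0.9824 = 3.049.
So 4 complete cycles are required.

4 cycles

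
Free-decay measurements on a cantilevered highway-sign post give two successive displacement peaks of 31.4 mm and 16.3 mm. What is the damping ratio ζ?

Logarithmic decrement δ = (1/n)·ln(x₀/x_n) = (1/1)·ln(31.4/16.3) = (1/1)·ln(1.926) = 0.6556.
ζ = δ/√(4π² + δ²) = 0.6556/√(39.48 + 0.430) = 0.6556/6.317 = 0.1038.

0.104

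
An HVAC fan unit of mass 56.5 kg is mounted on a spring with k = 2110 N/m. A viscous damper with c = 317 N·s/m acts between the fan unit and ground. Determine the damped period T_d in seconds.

1.16 s

ω_n = √(k/m) = √(2110/56.5) = 6.111 rad/s.
Critical damping c_c = 2√(k·m) = 2√(2110 × 56.5) = 690.6 N·s/m, so ζ = c/c_c = 317/690.6 = 0.4591.
ω_d = ω_n√(1 − ζ²) = 6.111 × √(1 − 0.211) = 5.429 rad/s.
T_d = 2π/ω_d = 1.157 s.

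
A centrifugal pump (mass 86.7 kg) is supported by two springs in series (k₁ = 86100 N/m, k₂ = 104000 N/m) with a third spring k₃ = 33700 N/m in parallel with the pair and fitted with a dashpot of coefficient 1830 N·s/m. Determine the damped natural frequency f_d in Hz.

4.56 Hz

Series pair: k_s = k₁k₂/(k₁+k₂) = (86100)(104000)/(86100 + 104000) = 47100 N/m. In parallel with k₃: k_eq = 47100 + 33700 = 80800 N/m.
ω_n = √(k_eq/m) = √(80800/86.7) = 30.53 rad/s.
Critical damping c_c = 2√(k_eq·m) = 2√(80800 × 86.7) = 5294 N·s/m, so ζ = c/c_c = 1830/5294 = 0.3457.
ω_d = ω_n√(1 − ζ²) = 30.53 × √(1 − 0.120) = 28.65 rad/s.
f_d = ω_d/(2π) = 4.559 Hz.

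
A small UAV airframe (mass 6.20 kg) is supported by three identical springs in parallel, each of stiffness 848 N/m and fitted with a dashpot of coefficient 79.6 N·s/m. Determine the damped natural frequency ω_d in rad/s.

19.2 rad/s

Parallel springs add: k_eq = 3 × 848 = 2544 N/m.
ω_n = √(k_eq/m) = √(2544/6.20) = 20.26 rad/s.
Critical damping c_c = 2√(k_eq·m) = 2√(2544 × 6.20) = 251.2 N·s/m, so ζ = c/c_c = 79.6/251.2 = 0.3169.
ω_d = ω_n√(1 − ζ²) = 20.26 × √(1 − 0.100) = 19.21 rad/s.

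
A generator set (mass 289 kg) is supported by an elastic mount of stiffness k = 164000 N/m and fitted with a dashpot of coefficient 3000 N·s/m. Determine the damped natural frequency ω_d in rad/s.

23.2 rad/s

ω_n = √(k/m) = √(164000/289) = 23.82 rad/s.
Critical damping c_c = 2√(k·m) = 2√(164000 × 289) = 13770 N·s/m, so ζ = c/c_c = 3000/13770 = 0.2179.
ω_d = ω_n√(1 − ζ²) = 23.82 × √(1 − 0.0475) = 23.25 rad/s.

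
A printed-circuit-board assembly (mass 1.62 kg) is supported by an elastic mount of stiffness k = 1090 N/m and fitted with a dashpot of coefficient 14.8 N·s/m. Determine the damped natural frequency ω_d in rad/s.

25.5 rad/s

ω_n = √(k/m) = √(1090/1.62) = 25.94 rad/s.
Critical damping c_c = 2√(k·m) = 2√(1090 × 1.62) = 84.04 N·s/m, so ζ = c/c_c = 14.8/84.04 = 0.1761.
ω_d = ω_n√(1 − ζ²) = 25.94 × √(1 − 0.0310) = 25.53 rad/s.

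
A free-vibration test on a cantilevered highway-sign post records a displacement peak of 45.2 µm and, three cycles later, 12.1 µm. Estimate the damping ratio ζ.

0.0697

Logarithmic decrement δ = (1/n)·ln(x₀/x_n) = (1/3)·ln(45.2/12.1) = (1/3)·ln(3.736) = 0.4393.
ζ = δ/√(4π² + δ²) = 0.4393/√(39.48 + 0.193) = 0.4393/6.299 = 0.06975.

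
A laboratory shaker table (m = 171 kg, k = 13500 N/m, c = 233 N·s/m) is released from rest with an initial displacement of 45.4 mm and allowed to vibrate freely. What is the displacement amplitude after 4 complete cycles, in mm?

ζ = c/(2√(km)) = 233/(2√(13500 × 171)) = 233/3039 = 0.07668.
Logarithmic decrement δ = 2πζ/√(1 − ζ²) = 2π × 0.07668/√(1 − 0.00588) = 0.4832.
After n cycles, x_n/x₀ = e^(−nδ), so x_4 = 45.4 × e^(−4 × 0.4832) = 45.4 × 0.1447 = 6.571 mm.

6.57 mm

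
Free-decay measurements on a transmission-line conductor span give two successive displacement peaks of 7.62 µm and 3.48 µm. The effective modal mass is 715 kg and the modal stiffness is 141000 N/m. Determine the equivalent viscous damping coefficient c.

Logarithmic decrement δ = (1/n)·ln(x₀/x_n) = (1/1)·ln(7.62/3.48) = (1/1)·ln(2.190) = 0.7837.
ζ = δ/√(4π² + δ²) = 0.7837/√(39.48 + 0.614) = 0.7837/6.332 = 0.1238.
c = ζ · 2√(km) = 0.1238 × 2√(141000 × 715) = 0.1238 × 20080 = 2486 N·s/m.

2490 N·s/m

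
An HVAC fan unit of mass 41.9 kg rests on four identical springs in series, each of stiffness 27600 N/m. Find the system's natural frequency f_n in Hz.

Series springs: 1/k_eq = 4/27600, so k_eq = 27600/4 = 6900 N/m.
ω_n = √(k_eq/m) = √(6900/41.9) = √164.7 = 12.83 rad/s.
f_n = ω_n/(2π) = 12.83/6.283 = 2.042 Hz.

2.04 Hz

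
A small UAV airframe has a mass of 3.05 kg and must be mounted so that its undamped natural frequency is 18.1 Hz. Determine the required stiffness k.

39400 N/m

ω_n = 2πf_n = 2π × 18.1 = 113.7 rad/s.
k = m·ω_n² = 3.05 × 113.7² = 3.05 × 12930 = 39450 N/m.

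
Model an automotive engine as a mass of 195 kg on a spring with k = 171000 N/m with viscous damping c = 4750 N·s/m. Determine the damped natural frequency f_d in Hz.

ω_n = √(k/m) = √(171000/195) = 29.61 rad/s.
Critical damping c_c = 2√(k·m) = 2√(171000 × 195) = 11550 N·s/m, so ζ = c/c_c = 4750/11550 = 0.4113.
ω_d = ω_n√(1 − ζ²) = 29.61 × √(1 − 0.169) = 26.99 rad/s.
f_d = ω_d/(2π) = 4.296 Hz.

4.30 Hz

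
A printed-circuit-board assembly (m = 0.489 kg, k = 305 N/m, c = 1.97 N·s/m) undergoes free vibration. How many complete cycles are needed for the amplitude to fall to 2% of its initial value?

8 cycles

ζ = c/(2√(km)) = 1.97/(2√(305 × 0.489)) = 1.97/24.42 = 0.08066.
Logarithmic decrement δ = 2πζ/√(1 − ζ²) = 2π × 0.08066/√(1 − 0.00651) = 0.5084.
x_n/x₀ = e^(−nδ) ≤ 0.02; take ln: n ≥ ln(1/0.02)/δ = 3.912/0.5084 = 7.694.
So 8 complete cycles are required.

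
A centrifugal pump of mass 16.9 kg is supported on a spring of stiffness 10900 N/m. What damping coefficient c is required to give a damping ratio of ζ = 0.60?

515 N·s/m

c_c = 2√(k·m) = 2√(10900 × 16.9) = 858.4 N·s/m.
c = ζ·c_c = 0.60 × 858.4 = 515.0 N·s/m.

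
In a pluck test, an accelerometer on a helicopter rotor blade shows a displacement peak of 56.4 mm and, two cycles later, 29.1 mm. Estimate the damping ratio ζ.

0.0526

Logarithmic decrement δ = (1/n)·ln(x₀/x_n) = (1/2)·ln(56.4/29.1) = (1/2)·ln(1.938) = 0.3309.
ζ = δ/√(4π² + δ²) = 0.3309/√(39.48 + 0.109) = 0.3309/6.292 = 0.05259.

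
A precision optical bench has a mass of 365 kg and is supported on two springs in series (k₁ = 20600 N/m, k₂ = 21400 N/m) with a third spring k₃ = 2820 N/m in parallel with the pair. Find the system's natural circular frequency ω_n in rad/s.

6.04 rad/s

Series pair: k_s = k₁k₂/(k₁+k₂) = (20600)(21400)/(20600 + 21400) = 10500 N/m. In parallel with k₃: k_eq = 10500 + 2820 = 13320 N/m.
ω_n = √(k_eq/m) = √(13320/365) = √36.48 = 6.040 rad/s.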